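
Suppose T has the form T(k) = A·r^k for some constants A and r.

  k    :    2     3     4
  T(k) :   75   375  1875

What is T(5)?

Consecutive ratio: 375/75 = 5, and 1875/375 = 5, so r = 5.
Then A·5^2 = 75 gives A = 3, and T(k) = 3·5^k.
T(5) = 3·5^5 = 9375.

9375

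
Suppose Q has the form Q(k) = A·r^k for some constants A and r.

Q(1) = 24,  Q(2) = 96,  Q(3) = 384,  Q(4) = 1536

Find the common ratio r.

4

Consecutive ratio: 96/24 = 4, and 384/96 = 4, so r = 4.
Then A·4^1 = 24 gives A = 6, and Q(k) = 6·4^k.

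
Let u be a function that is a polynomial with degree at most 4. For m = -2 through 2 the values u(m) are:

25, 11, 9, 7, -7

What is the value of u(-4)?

First differences: -14, -2, -2, -14. Second differences: 12, 0, -12. Third differences: -12, -12.
Level-3 differences are constant, so u has degree 3.
Fitting a degree-3 polynomial gives u(m) = -2m³ + 9.
Then u(-4) = 137.

137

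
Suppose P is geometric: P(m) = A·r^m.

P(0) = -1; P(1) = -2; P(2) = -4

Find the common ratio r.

2

Consecutive ratio: -2/(-1) = 2, and -4/(-2) = 2, so r = 2.
Then A·2^0 = -1 gives A = -1, and P(m) = -1·2^m.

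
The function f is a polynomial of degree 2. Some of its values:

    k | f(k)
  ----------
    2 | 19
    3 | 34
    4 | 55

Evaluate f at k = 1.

10

Write f(k) = ak² + bk + c; the 3 given values yield a linear system in the 3 coefficients.
Solving, f(k) = 3k² + 7.
Then f(1) = 10.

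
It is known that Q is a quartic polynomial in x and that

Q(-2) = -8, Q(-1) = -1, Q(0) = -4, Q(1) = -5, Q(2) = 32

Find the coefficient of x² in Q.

0

Write Q(x) = ax^4 + bx³ + cx² + dx + e; the 5 given values yield a linear system in the 5 coefficients.
Solving, Q(x) = x^4 + 4x³ - 6x - 4.
The coefficient of x² is 0.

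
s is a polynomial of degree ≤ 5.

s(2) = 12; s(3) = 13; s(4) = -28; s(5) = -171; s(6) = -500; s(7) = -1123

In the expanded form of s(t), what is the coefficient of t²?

Write s(t) = at^5 + bt^4 + ct³ + dt² + et + p; the 6 given values yield a linear system in the 6 coefficients.
Solving, the leading coefficient vanishes, and s(t) = -t^4 + 4t³ - 2t² + 4.
The coefficient of t² is -2.

-2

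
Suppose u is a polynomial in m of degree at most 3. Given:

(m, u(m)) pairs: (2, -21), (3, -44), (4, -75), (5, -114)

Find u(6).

-161

First differences: -23, -31, -39. Second differences: -8, -8.
Level-2 differences are constant, so u has degree 2.
Fitting a degree-2 polynomial gives u(m) = -4m² - 3m + 1.
Then u(6) = -161.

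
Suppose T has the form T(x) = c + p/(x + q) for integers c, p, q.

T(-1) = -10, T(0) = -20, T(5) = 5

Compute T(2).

20

(T(x) − c)(x + q) = p for each data point; the three points give a linear system in c and q, then p follows.
Solving: c = 0, q = -1, p = 20, so T(x) = 20/(x − 1).
Then T(2) = 0 + 20/1 = 20.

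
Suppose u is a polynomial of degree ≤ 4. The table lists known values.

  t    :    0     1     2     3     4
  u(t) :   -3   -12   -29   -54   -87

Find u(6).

-177

Write u(t) = at^4 + bt³ + ct² + dt + e; the 5 given values yield a linear system in the 5 coefficients.
Solving, the top 2 coefficients vanish, and u(t) = -4t² - 5t - 3.
Then u(6) = -177.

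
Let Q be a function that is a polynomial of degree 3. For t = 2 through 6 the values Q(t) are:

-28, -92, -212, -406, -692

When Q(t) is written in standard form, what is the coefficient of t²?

Write Q(t) = at³ + bt² + ct + d; the 5 given values yield a linear system in the 4 coefficients.
Solving, Q(t) = -3t³ - t² - 2t + 4.
The coefficient of t² is -1.

-1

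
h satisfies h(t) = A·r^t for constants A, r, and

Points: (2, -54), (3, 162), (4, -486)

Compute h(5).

Consecutive ratio: 162/(-54) = -3, and -486/162 = -3, so r = -3.
Then A·(-3)^2 = -54 gives A = -6, and h(t) = -6·(-3)^t.
h(5) = -6·(-3)^5 = 1458.

1458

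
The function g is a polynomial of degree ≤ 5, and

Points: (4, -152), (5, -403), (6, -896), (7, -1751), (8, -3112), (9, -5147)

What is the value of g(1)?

First differences: -251, -493, -855, -1361, -2035. Second differences: -242, -362, -506, -674. Third differences: -120, -144, -168. Fourth differences: -24, -24.
Level-4 differences are constant, so g has degree 4.
Fitting a degree-4 polynomial gives g(k) = -k^4 + 2k³ - 4k - 8.
Then g(1) = -11.

-11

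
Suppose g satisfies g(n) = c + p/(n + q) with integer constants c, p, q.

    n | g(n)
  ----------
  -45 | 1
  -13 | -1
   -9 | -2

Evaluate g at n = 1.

(g(n) − c)(n + q) = p for each data point; the three points give a linear system in c and q, then p follows.
Solving: c = 2, q = -3, p = 48, so g(n) = 2 + 48/(n − 3).
Then g(1) = 2 + 48/(-2) = -22.

-22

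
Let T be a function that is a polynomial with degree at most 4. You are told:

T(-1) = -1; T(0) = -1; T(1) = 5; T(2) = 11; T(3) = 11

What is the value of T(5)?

First differences: 0, 6, 6, 0. Second differences: 6, 0, -6. Third differences: -6, -6.
Level-3 differences are constant, so T has degree 3.
Fitting a degree-3 polynomial gives T(m) = -m³ + 3m² + 4m - 1.
Then T(5) = -31.

-31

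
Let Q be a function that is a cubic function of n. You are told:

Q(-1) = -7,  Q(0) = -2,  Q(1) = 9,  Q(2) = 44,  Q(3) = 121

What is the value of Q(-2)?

First differences: 5, 11, 35, 77. Second differences: 6, 24, 42. Third differences: 18, 18.
Level-3 differences are constant, so Q has degree 3.
Fitting a degree-3 polynomial gives Q(n) = 3n³ + 3n² + 5n - 2.
Then Q(-2) = -24.

-24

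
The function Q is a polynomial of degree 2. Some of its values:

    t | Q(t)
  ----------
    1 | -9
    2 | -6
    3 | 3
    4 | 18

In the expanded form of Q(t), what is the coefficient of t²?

First differences: 3, 9, 15. Second differences: 6, 6.
Level-2 differences are constant, so Q has degree 2.
Fitting a degree-2 polynomial gives Q(t) = 3t² - 6t - 6.
The coefficient of t² is 3.

3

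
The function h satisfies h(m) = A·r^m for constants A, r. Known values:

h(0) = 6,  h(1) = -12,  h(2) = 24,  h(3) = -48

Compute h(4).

96

Consecutive ratio: -12/6 = -2, and 24/(-12) = -2, so r = -2.
Then A·(-2)^0 = 6 gives A = 6, and h(m) = 6·(-2)^m.
h(4) = 6·(-2)^4 = 96.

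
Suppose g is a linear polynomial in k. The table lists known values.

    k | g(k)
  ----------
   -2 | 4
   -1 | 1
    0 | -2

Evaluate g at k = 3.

Write g(k) = ak + b; the 3 given values yield a linear system in the 2 coefficients.
Solving, g(k) = -3k - 2.
Then g(3) = -11.

-11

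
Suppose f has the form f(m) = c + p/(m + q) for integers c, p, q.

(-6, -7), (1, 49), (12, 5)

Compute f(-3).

(f(m) − c)(m + q) = p for each data point; the three points give a linear system in c and q, then p follows.
Solving: c = 1, q = 0, p = 48, so f(m) = 1 + 48/(m + 0).
Then f(-3) = 1 + 48/(-3) = -15.

-15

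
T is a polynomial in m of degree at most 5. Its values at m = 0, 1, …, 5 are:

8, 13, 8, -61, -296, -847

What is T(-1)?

-1

Write T(m) = am^5 + bm^4 + cm³ + dm² + em + p; the 6 given values yield a linear system in the 6 coefficients.
Solving, the leading coefficient vanishes, and T(m) = -2m^4 + 3m³ + 4m + 8.
Then T(-1) = -1.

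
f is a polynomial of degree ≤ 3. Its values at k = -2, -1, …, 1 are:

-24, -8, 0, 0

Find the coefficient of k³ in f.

First differences: 16, 8, 0. Second differences: -8, -8.
Level-2 differences are constant, so f has degree 2.
Fitting a degree-2 polynomial gives f(k) = -4k² + 4k.
The coefficient of k³ is 0.

0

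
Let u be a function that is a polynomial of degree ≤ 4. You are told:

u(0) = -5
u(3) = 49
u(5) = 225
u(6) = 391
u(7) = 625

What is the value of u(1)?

1

Write u(t) = at^4 + bt³ + ct² + dt + e; the 5 given values yield a linear system in the 5 coefficients.
Solving, the leading coefficient vanishes, and u(t) = 2t³ - 2t² + 6t - 5.
Then u(1) = 1.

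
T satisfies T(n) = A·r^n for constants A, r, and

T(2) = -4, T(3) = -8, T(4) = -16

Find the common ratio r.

Consecutive ratio: -8/(-4) = 2, and -16/(-8) = 2, so r = 2.
Then A·2^2 = -4 gives A = -1, and T(n) = -1·2^n.

2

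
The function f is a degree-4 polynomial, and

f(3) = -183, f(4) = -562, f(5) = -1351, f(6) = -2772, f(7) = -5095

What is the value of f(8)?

Write f(n) = an^4 + bn³ + cn² + dn + e; the 5 given values yield a linear system in the 5 coefficients.
Solving, f(n) = -2n^4 - n³ + n² + n - 6.
Then f(8) = -8638.

-8638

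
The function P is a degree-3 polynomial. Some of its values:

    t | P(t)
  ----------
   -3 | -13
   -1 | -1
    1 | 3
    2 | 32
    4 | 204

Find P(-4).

Write P(t) = at³ + bt² + ct + d; the 5 given values yield a linear system in the 4 coefficients.
Solving, P(t) = 2t³ + 5t² - 4.
Then P(-4) = -52.

-52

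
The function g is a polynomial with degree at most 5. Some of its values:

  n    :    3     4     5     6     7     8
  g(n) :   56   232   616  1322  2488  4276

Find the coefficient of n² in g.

-5

First differences: 176, 384, 706, 1166, 1788. Second differences: 208, 322, 460, 622. Third differences: 114, 138, 162. Fourth differences: 24, 24.
Level-4 differences are constant, so g has degree 4.
Fitting a degree-4 polynomial gives g(n) = n^4 + n³ - 5n² - n - 4.
The coefficient of n² is -5.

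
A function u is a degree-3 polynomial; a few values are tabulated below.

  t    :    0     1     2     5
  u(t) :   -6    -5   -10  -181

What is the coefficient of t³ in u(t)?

-2

Write u(t) = at³ + bt² + ct + d; the 4 given values yield a linear system in the 4 coefficients.
Solving, u(t) = -2t³ + 3t² - 6.
The coefficient of t³ is -2.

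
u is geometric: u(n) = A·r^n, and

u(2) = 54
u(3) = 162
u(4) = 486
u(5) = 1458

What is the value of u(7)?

Consecutive ratio: 162/54 = 3, and 486/162 = 3, so r = 3.
Then A·3^2 = 54 gives A = 6, and u(n) = 6·3^n.
u(7) = 6·3^7 = 13122.

13122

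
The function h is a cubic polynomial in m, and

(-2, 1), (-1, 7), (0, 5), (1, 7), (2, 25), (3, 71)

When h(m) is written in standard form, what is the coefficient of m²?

2

Write h(m) = am³ + bm² + cm + d; the 6 given values yield a linear system in the 4 coefficients.
Solving, h(m) = 2m³ + 2m² - 2m + 5.
The coefficient of m² is 2.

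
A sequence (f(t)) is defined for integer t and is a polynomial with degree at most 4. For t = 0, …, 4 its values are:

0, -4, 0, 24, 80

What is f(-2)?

First differences: -4, 4, 24, 56. Second differences: 8, 20, 32. Third differences: 12, 12.
Level-3 differences are constant, so f has degree 3.
Fitting a degree-3 polynomial gives f(t) = 2t³ - 2t² - 4t.
Then f(-2) = -16.

-16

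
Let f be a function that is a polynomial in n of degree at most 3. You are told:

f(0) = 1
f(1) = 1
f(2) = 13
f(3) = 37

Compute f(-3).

First differences: 0, 12, 24. Second differences: 12, 12.
Level-2 differences are constant, so f has degree 2.
Fitting a degree-2 polynomial gives f(n) = 6n² - 6n + 1.
Then f(-3) = 73.

73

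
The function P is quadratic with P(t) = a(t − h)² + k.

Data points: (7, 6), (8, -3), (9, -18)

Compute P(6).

9

First differences -9, -15; second difference -6 = 2a, so a = -3.
Expanding, the t-coefficient is −2ah = 6h; matching it to the data gives h = 6, and then k = 9.
So P(t) = -3(t − 6)² + 9.
P(6) = -3·0² + 9 = 9.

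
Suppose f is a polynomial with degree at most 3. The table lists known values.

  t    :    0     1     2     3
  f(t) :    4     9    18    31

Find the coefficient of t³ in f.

Write f(t) = at³ + bt² + ct + d; the 4 given values yield a linear system in the 4 coefficients.
Solving, the leading coefficient vanishes, and f(t) = 2t² + 3t + 4.
The coefficient of t³ is 0.

0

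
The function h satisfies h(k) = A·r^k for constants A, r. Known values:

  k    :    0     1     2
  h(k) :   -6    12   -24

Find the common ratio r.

-2

Consecutive ratio: 12/(-6) = -2, and -24/12 = -2, so r = -2.
Then A·(-2)^0 = -6 gives A = -6, and h(k) = -6·(-2)^k.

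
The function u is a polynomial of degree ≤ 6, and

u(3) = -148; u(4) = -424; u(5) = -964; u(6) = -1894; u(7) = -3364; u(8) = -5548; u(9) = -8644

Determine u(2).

-34

First differences: -276, -540, -930, -1470, -2184, -3096. Second differences: -264, -390, -540, -714, -912. Third differences: -126, -150, -174, -198. Fourth differences: -24, -24, -24.
Level-4 differences are constant, so u has degree 4.
Fitting a degree-4 polynomial gives u(n) = -n^4 - 3n³ + n² + 3n - 4.
Then u(2) = -34.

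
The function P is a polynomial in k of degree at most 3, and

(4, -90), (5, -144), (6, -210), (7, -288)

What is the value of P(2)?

-18

First differences: -54, -66, -78. Second differences: -12, -12.
Level-2 differences are constant, so P has degree 2.
Fitting a degree-2 polynomial gives P(k) = -6k² + 6.
Then P(2) = -18.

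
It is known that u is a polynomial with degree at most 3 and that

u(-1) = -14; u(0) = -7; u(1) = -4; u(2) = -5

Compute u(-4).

-59

First differences: 7, 3, -1. Second differences: -4, -4.
Level-2 differences are constant, so u has degree 2.
Fitting a degree-2 polynomial gives u(t) = -2t² + 5t - 7.
Then u(-4) = -59.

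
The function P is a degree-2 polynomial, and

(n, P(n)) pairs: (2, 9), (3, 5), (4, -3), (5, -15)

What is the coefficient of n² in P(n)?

-2

Write P(n) = an² + bn + c; the 4 given values yield a linear system in the 3 coefficients.
Solving, P(n) = -2n² + 6n + 5.
The coefficient of n² is -2.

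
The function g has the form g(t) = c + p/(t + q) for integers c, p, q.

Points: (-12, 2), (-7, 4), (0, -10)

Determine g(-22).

(g(t) − c)(t + q) = p for each data point; the three points give a linear system in c and q, then p follows.
Solving: c = 0, q = 2, p = -20, so g(t) = -20/(t + 2).
Then g(-22) = 0 − 20/(-20) = 1.

1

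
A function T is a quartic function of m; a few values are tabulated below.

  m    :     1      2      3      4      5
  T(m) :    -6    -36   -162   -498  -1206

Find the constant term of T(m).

-6

Write T(m) = am^4 + bm³ + cm² + dm + e; the 5 given values yield a linear system in the 5 coefficients.
Solving, T(m) = -2m^4 + m³ - 4m² + 5m - 6.
The constant term is T(0) = -6.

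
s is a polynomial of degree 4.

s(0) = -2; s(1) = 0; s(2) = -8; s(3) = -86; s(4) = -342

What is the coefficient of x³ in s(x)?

2

Write s(x) = ax^4 + bx³ + cx² + dx + e; the 5 given values yield a linear system in the 5 coefficients.
Solving, s(x) = -2x^4 + 2x³ + 3x² - x - 2.
The coefficient of x³ is 2.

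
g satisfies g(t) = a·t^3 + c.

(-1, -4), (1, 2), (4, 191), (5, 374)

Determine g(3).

From g(-1) = -4 and g(1) = 2: -1a + c = -4 and 1a + c = 2.
Subtracting: 2a = 6, so a = 3; then c = -4 − 3·(-1) = -1.
So g(t) = 3t³ − 1, and g(3) = 80.

80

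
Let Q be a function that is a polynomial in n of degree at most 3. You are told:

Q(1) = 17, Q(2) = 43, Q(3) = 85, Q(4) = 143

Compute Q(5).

Write Q(n) = an³ + bn² + cn + d; the 4 given values yield a linear system in the 4 coefficients.
Solving, the leading coefficient vanishes, and Q(n) = 8n² + 2n + 7.
Then Q(5) = 217.

217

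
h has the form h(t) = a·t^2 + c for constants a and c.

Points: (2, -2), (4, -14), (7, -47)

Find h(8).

-62

From h(2) = -2 and h(4) = -14: 4a + c = -2 and 16a + c = -14.
Subtracting: 12a = -12, so a = -1; then c = -2 − (-1)·4 = 2.
So h(t) = -1t² + 2, and h(8) = -62.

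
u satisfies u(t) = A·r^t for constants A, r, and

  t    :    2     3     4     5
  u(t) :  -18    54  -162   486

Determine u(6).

-1458

Consecutive ratio: 54/(-18) = -3, and -162/54 = -3, so r = -3.
Then A·(-3)^2 = -18 gives A = -2, and u(t) = -2·(-3)^t.
u(6) = -2·(-3)^6 = -1458.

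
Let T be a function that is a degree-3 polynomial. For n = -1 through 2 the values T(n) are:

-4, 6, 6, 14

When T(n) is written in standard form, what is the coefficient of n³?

3

Write T(n) = an³ + bn² + cn + d; the 4 given values yield a linear system in the 4 coefficients.
Solving, T(n) = 3n³ - 5n² + 2n + 6.
The coefficient of n³ is 3.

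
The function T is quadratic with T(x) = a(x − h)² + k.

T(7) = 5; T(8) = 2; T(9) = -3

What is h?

6

First differences -3, -5; second difference -2 = 2a, so a = -1.
Expanding, the x-coefficient is −2ah = 2h; matching it to the data gives h = 6, and then k = 6.
So T(x) = -1(x − 6)² + 6.
Hence h = 6.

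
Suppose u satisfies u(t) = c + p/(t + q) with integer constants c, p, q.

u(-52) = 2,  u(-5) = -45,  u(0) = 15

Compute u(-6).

(u(t) − c)(t + q) = p for each data point; the three points give a linear system in c and q, then p follows.
Solving: c = 3, q = 4, p = 48, so u(t) = 3 + 48/(t + 4).
Then u(-6) = 3 + 48/(-2) = -21.

-21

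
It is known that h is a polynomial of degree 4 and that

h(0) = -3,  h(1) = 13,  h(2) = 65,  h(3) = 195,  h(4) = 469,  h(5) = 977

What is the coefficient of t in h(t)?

Write h(t) = at^4 + bt³ + ct² + dt + e; the 6 given values yield a linear system in the 5 coefficients.
Solving, h(t) = t^4 + t³ + 8t² + 6t - 3.
The coefficient of t is 6.

6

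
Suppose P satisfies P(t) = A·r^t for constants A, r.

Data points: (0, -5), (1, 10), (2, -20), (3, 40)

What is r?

Consecutive ratio: 10/(-5) = -2, and -20/10 = -2, so r = -2.
Then A·(-2)^0 = -5 gives A = -5, and P(t) = -5·(-2)^t.

-2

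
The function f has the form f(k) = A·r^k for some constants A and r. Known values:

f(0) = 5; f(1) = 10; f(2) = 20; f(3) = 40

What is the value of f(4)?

Consecutive ratio: 10/5 = 2, and 20/10 = 2, so r = 2.
Then A·2^0 = 5 gives A = 5, and f(k) = 5·2^k.
f(4) = 5·2^4 = 80.

80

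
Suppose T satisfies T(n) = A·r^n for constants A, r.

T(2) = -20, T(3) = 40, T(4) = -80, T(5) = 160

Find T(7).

Consecutive ratio: 40/(-20) = -2, and -80/40 = -2, so r = -2.
Then A·(-2)^2 = -20 gives A = -5, and T(n) = -5·(-2)^n.
T(7) = -5·(-2)^7 = 640.

640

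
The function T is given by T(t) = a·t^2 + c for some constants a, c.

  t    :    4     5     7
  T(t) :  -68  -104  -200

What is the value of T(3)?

From T(4) = -68 and T(5) = -104: 16a + c = -68 and 25a + c = -104.
Subtracting: 9a = -36, so a = -4; then c = -68 − (-4)·16 = -4.
So T(t) = -4t² − 4, and T(3) = -40.

-40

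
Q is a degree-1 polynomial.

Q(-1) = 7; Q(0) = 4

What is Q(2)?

Write Q(k) = ak + b; the 2 given values yield a linear system in the 2 coefficients.
Solving, Q(k) = -3k + 4.
Then Q(2) = -2.

-2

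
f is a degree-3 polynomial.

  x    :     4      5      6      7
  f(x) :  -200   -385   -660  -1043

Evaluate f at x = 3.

Write f(x) = ax³ + bx² + cx + d; the 4 given values yield a linear system in the 4 coefficients.
Solving, f(x) = -3x³ - 2x.
Then f(3) = -87.

-87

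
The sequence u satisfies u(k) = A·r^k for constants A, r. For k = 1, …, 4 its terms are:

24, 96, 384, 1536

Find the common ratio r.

Consecutive ratio: 96/24 = 4, and 384/96 = 4, so r = 4.
Then A·4^1 = 24 gives A = 6, and u(k) = 6·4^k.

4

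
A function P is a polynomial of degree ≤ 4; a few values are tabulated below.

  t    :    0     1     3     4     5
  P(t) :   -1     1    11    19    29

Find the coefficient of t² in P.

Write P(t) = at^4 + bt³ + ct² + dt + e; the 5 given values yield a linear system in the 5 coefficients.
Solving, the top 2 coefficients vanish, and P(t) = t² + t - 1.
The coefficient of t² is 1.

1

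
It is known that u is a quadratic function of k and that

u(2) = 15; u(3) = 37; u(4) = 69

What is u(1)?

Write u(k) = ak² + bk + c; the 3 given values yield a linear system in the 3 coefficients.
Solving, u(k) = 5k² - 3k + 1.
Then u(1) = 3.

3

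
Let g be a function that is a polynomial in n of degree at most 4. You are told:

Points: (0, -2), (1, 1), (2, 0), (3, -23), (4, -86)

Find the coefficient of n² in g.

First differences: 3, -1, -23, -63. Second differences: -4, -22, -40. Third differences: -18, -18.
Level-3 differences are constant, so g has degree 3.
Fitting a degree-3 polynomial gives g(n) = -3n³ + 7n² - n - 2.
The coefficient of n² is 7.

7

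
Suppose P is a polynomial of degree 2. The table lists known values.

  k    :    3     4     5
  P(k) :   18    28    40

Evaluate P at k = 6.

54

Write P(k) = ak² + bk + c; the 3 given values yield a linear system in the 3 coefficients.
Solving, P(k) = k² + 3k.
Then P(6) = 54.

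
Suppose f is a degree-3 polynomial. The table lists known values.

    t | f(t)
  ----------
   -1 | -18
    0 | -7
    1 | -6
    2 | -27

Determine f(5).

Write f(t) = at³ + bt² + ct + d; the 4 given values yield a linear system in the 4 coefficients.
Solving, f(t) = -2t³ - 5t² + 8t - 7.
Then f(5) = -342.

-342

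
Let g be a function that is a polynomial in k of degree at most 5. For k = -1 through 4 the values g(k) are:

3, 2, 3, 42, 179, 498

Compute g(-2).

First differences: -1, 1, 39, 137, 319. Second differences: 2, 38, 98, 182. Third differences: 36, 60, 84. Fourth differences: 24, 24.
Level-4 differences are constant, so g has degree 4.
Fitting a degree-4 polynomial gives g(k) = k^4 + 4k³ - 4k + 2.
Then g(-2) = -6.

-6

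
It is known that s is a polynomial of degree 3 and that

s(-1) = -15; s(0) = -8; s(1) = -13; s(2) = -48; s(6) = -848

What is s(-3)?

7

Write s(k) = ak³ + bk² + ck + d; the 5 given values yield a linear system in the 4 coefficients.
Solving, s(k) = -3k³ - 6k² + 4k - 8.
Then s(-3) = 7.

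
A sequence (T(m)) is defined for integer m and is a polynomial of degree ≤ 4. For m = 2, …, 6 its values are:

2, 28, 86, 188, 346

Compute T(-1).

Write T(m) = am^4 + bm³ + cm² + dm + e; the 5 given values yield a linear system in the 5 coefficients.
Solving, the leading coefficient vanishes, and T(m) = 2m³ - 2m² - 2m - 2.
Then T(-1) = -4.

-4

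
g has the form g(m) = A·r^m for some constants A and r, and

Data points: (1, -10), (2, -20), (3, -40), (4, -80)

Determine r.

Consecutive ratio: -20/(-10) = 2, and -40/(-20) = 2, so r = 2.
Then A·2^1 = -10 gives A = -5, and g(m) = -5·2^m.

2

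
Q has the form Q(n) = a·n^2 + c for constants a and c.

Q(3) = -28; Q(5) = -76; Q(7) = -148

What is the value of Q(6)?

-109

From Q(3) = -28 and Q(5) = -76: 9a + c = -28 and 25a + c = -76.
Subtracting: 16a = -48, so a = -3; then c = -28 − (-3)·9 = -1.
So Q(n) = -3n² − 1, and Q(6) = -109.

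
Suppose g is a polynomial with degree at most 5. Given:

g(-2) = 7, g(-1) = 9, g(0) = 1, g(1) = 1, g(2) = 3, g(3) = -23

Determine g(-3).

-47

First differences: 2, -8, 0, 2, -26. Second differences: -10, 8, 2, -28. Third differences: 18, -6, -30. Fourth differences: -24, -24.
Level-4 differences are constant, so g has degree 4.
Fitting a degree-4 polynomial gives g(k) = -k^4 + k³ + 5k² - 5k + 1.
Then g(-3) = -47.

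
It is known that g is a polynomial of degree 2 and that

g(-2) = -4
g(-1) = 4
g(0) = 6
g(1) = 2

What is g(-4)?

Write g(n) = an² + bn + c; the 4 given values yield a linear system in the 3 coefficients.
Solving, g(n) = -3n² - n + 6.
Then g(-4) = -38.

-38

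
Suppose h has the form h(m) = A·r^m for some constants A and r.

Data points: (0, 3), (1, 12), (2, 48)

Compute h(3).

192

Consecutive ratio: 12/3 = 4, and 48/12 = 4, so r = 4.
Then A·4^0 = 3 gives A = 3, and h(m) = 3·4^m.
h(3) = 3·4^3 = 192.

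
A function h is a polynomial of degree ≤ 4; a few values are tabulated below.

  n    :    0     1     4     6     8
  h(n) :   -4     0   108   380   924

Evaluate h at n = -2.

-36

Write h(n) = an^4 + bn³ + cn² + dn + e; the 5 given values yield a linear system in the 5 coefficients.
Solving, the leading coefficient vanishes, and h(n) = 2n³ - 2n² + 4n - 4.
Then h(-2) = -36.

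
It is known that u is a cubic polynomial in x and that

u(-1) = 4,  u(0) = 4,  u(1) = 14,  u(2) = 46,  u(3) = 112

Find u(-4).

-56

Write u(x) = ax³ + bx² + cx + d; the 5 given values yield a linear system in the 4 coefficients.
Solving, u(x) = 2x³ + 5x² + 3x + 4.
Then u(-4) = -56.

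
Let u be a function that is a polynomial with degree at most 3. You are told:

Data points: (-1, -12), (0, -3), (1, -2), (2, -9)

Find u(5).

-78

First differences: 9, 1, -7. Second differences: -8, -8.
Level-2 differences are constant, so u has degree 2.
Fitting a degree-2 polynomial gives u(x) = -4x² + 5x - 3.
Then u(5) = -78.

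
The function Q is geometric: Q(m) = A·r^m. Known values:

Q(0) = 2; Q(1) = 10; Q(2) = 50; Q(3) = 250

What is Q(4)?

Consecutive ratio: 10/2 = 5, and 50/10 = 5, so r = 5.
Then A·5^0 = 2 gives A = 2, and Q(m) = 2·5^m.
Q(4) = 2·5^4 = 1250.

1250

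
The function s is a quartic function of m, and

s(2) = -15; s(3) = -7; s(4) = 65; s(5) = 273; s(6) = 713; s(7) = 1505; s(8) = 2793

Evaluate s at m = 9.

4745

Write s(m) = am^4 + bm³ + cm² + dm + e; the 7 given values yield a linear system in the 5 coefficients.
Solving, s(m) = m^4 - 2m³ - 5m² + 6m - 7.
Then s(9) = 4745.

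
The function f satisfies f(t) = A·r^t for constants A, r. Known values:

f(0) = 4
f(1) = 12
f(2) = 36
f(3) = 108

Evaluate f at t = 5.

Consecutive ratio: 12/4 = 3, and 36/12 = 3, so r = 3.
Then A·3^0 = 4 gives A = 4, and f(t) = 4·3^t.
f(5) = 4·3^5 = 972.

972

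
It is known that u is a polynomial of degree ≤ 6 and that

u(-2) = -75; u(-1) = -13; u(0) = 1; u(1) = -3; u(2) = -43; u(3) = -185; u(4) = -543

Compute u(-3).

-263

Write u(m) = am^6 + bm^5 + cm^4 + dm³ + em² + pm + q; the 7 given values yield a linear system in the 7 coefficients.
Solving, the top 2 coefficients vanish, and u(m) = -2m^4 + m³ - 7m² + 4m + 1.
Then u(-3) = -263.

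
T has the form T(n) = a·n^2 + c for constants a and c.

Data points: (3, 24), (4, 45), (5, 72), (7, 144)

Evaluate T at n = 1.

From T(3) = 24 and T(4) = 45: 9a + c = 24 and 16a + c = 45.
Subtracting: 7a = 21, so a = 3; then c = 24 − 3·9 = -3.
So T(n) = 3n² − 3, and T(1) = 0.

0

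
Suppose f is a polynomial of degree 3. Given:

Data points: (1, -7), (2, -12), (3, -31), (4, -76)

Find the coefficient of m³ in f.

-2

Write f(m) = am³ + bm² + cm + d; the 4 given values yield a linear system in the 4 coefficients.
Solving, f(m) = -2m³ + 5m² - 6m - 4.
The coefficient of m³ is -2.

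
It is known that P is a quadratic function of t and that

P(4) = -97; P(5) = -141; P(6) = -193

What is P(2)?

-33

Write P(t) = at² + bt + c; the 3 given values yield a linear system in the 3 coefficients.
Solving, P(t) = -4t² - 8t - 1.
Then P(2) = -33.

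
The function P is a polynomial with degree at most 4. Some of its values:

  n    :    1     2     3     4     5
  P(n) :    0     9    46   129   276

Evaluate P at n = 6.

First differences: 9, 37, 83, 147. Second differences: 28, 46, 64. Third differences: 18, 18.
Level-3 differences are constant, so P has degree 3.
Extending the table by one column gives the next first difference 229, so P(6) = 276 + 229 = 505.

505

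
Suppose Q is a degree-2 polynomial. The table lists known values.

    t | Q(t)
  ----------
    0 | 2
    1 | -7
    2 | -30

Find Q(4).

-118

Write Q(t) = at² + bt + c; the 3 given values yield a linear system in the 3 coefficients.
Solving, Q(t) = -7t² - 2t + 2.
Then Q(4) = -118.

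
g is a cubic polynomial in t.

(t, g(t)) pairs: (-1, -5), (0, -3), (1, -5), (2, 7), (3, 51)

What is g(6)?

555

Write g(t) = at³ + bt² + ct + d; the 5 given values yield a linear system in the 4 coefficients.
Solving, g(t) = 3t³ - 2t² - 3t - 3.
Then g(6) = 555.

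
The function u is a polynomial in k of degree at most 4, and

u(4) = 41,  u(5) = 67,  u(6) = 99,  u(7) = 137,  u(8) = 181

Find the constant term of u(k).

-3

First differences: 26, 32, 38, 44. Second differences: 6, 6, 6.
Level-2 differences are constant, so u has degree 2.
Fitting a degree-2 polynomial gives u(k) = 3k² - k - 3.
The constant term is u(0) = -3.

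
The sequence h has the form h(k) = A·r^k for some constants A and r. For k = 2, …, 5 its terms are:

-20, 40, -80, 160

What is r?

-2

Consecutive ratio: 40/(-20) = -2, and -80/40 = -2, so r = -2.
Then A·(-2)^2 = -20 gives A = -5, and h(k) = -5·(-2)^k.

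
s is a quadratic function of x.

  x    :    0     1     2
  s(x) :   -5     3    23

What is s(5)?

155

Write s(x) = ax² + bx + c; the 3 given values yield a linear system in the 3 coefficients.
Solving, s(x) = 6x² + 2x - 5.
Then s(5) = 155.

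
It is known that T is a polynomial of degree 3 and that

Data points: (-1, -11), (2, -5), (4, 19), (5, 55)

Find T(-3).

Write T(m) = am³ + bm² + cm + d; the 4 given values yield a linear system in the 4 coefficients.
Solving, T(m) = m³ - 3m² + 2m - 5.
Then T(-3) = -65.

-65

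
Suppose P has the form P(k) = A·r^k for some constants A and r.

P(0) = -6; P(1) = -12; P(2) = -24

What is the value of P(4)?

Consecutive ratio: -12/(-6) = 2, and -24/(-12) = 2, so r = 2.
Then A·2^0 = -6 gives A = -6, and P(k) = -6·2^k.
P(4) = -6·2^4 = -96.

-96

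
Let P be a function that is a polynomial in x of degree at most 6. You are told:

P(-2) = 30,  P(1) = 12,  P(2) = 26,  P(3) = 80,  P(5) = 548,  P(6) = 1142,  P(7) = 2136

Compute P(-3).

116

Write P(x) = ax^6 + bx^5 + cx^4 + dx³ + ex² + px + q; the 7 given values yield a linear system in the 7 coefficients.
Solving, the top 2 coefficients vanish, and P(x) = x^4 - x³ + x² + 3x + 8.
Then P(-3) = 116.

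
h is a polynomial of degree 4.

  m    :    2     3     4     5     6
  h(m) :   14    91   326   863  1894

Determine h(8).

Write h(m) = am^4 + bm³ + cm² + dm + e; the 5 given values yield a linear system in the 5 coefficients.
Solving, h(m) = 2m^4 - 4m³ + 5m² - 2m - 2.
Then h(8) = 6446.

6446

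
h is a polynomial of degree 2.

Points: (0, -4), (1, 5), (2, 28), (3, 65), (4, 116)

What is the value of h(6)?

260

Write h(x) = ax² + bx + c; the 5 given values yield a linear system in the 3 coefficients.
Solving, h(x) = 7x² + 2x - 4.
Then h(6) = 260.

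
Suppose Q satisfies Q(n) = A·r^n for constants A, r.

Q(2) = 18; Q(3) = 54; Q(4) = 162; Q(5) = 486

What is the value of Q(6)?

Consecutive ratio: 54/18 = 3, and 162/54 = 3, so r = 3.
Then A·3^2 = 18 gives A = 2, and Q(n) = 2·3^n.
Q(6) = 2·3^6 = 1458.

1458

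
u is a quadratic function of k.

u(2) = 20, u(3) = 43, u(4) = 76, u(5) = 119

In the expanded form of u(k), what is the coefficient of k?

First differences: 23, 33, 43. Second differences: 10, 10.
Level-2 differences are constant, so u has degree 2.
Fitting a degree-2 polynomial gives u(k) = 5k² - 2k + 4.
The coefficient of k is -2.

-2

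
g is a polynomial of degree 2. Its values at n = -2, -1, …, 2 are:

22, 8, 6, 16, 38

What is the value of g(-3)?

48

First differences: -14, -2, 10, 22. Second differences: 12, 12, 12.
Level-2 differences are constant, so g has degree 2.
Fitting a degree-2 polynomial gives g(n) = 6n² + 4n + 6.
Then g(-3) = 48.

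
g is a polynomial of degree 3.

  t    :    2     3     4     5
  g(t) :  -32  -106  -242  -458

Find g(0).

2

Write g(t) = at³ + bt² + ct + d; the 4 given values yield a linear system in the 4 coefficients.
Solving, g(t) = -3t³ - 4t² + 3t + 2.
Then g(0) = 2.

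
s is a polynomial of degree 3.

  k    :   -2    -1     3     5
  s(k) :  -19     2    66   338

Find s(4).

Write s(k) = ak³ + bk² + ck + d; the 4 given values yield a linear system in the 4 coefficients.
Solving, s(k) = 3k³ - k² - 3k + 3.
Then s(4) = 167.

167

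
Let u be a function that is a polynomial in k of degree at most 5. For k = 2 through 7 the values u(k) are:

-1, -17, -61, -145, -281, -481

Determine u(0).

-5

First differences: -16, -44, -84, -136, -200. Second differences: -28, -40, -52, -64. Third differences: -12, -12, -12.
Level-3 differences are constant, so u has degree 3.
Fitting a degree-3 polynomial gives u(k) = -2k³ + 4k² + 2k - 5.
Then u(0) = -5.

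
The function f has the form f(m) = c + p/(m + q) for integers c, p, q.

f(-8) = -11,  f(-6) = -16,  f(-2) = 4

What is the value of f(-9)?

(f(m) − c)(m + q) = p for each data point; the three points give a linear system in c and q, then p follows.
Solving: c = -6, q = 4, p = 20, so f(m) = -6 + 20/(m + 4).
Then f(-9) = -6 + 20/(-5) = -10.

-10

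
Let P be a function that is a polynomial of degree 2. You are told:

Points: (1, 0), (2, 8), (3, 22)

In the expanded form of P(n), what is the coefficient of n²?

3

Write P(n) = an² + bn + c; the 3 given values yield a linear system in the 3 coefficients.
Solving, P(n) = 3n² - n - 2.
The coefficient of n² is 3.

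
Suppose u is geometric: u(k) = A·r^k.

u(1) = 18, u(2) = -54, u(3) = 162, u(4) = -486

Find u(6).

Consecutive ratio: -54/18 = -3, and 162/(-54) = -3, so r = -3.
Then A·(-3)^1 = 18 gives A = -6, and u(k) = -6·(-3)^k.
u(6) = -6·(-3)^6 = -4374.

-4374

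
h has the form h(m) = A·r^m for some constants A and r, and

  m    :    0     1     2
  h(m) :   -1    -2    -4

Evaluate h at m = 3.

Consecutive ratio: -2/(-1) = 2, and -4/(-2) = 2, so r = 2.
Then A·2^0 = -1 gives A = -1, and h(m) = -1·2^m.
h(3) = -1·2^3 = -8.

-8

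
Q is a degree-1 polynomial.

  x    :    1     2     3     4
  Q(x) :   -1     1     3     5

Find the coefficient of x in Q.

First differences: 2, 2, 2.
Level-1 differences are constant, so Q has degree 1.
Fitting a degree-1 polynomial gives Q(x) = 2x - 3.
The coefficient of x is 2.

2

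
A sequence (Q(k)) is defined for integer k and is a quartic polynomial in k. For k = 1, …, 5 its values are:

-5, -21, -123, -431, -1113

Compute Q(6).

-2385

Write Q(k) = ak^4 + bk³ + ck² + dk + e; the 5 given values yield a linear system in the 5 coefficients.
Solving, Q(k) = -2k^4 + 7k² - 7k - 3.
Then Q(6) = -2385.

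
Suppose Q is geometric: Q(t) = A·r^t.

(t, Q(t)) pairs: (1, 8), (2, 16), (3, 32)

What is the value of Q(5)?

128

Consecutive ratio: 16/8 = 2, and 32/16 = 2, so r = 2.
Then A·2^1 = 8 gives A = 4, and Q(t) = 4·2^t.
Q(5) = 4·2^5 = 128.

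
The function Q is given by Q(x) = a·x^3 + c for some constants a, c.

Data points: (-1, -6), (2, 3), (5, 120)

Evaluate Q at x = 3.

From Q(-1) = -6 and Q(2) = 3: -1a + c = -6 and 8a + c = 3.
Subtracting: 9a = 9, so a = 1; then c = -6 − 1·(-1) = -5.
So Q(x) = 1x³ − 5, and Q(3) = 22.

22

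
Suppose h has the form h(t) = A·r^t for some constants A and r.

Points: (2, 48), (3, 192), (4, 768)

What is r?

Consecutive ratio: 192/48 = 4, and 768/192 = 4, so r = 4.
Then A·4^2 = 48 gives A = 3, and h(t) = 3·4^t.

4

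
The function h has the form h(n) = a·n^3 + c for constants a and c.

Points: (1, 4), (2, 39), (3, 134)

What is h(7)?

1714

From h(1) = 4 and h(2) = 39: 1a + c = 4 and 8a + c = 39.
Subtracting: 7a = 35, so a = 5; then c = 4 − 5·1 = -1.
So h(n) = 5n³ − 1, and h(7) = 1714.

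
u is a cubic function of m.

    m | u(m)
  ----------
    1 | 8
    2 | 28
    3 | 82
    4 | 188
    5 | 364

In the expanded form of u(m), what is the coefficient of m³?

First differences: 20, 54, 106, 176. Second differences: 34, 52, 70. Third differences: 18, 18.
Level-3 differences are constant, so u has degree 3.
Fitting a degree-3 polynomial gives u(m) = 3m³ - m² + 2m + 4.
The coefficient of m³ is 3.

3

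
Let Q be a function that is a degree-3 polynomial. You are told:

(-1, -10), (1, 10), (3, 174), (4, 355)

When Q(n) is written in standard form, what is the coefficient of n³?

3

Write Q(n) = an³ + bn² + cn + d; the 4 given values yield a linear system in the 4 coefficients.
Solving, Q(n) = 3n³ + 9n² + 7n - 9.
The coefficient of n³ is 3.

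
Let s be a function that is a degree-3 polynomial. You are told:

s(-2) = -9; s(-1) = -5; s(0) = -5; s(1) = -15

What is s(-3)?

-11

Write s(m) = am³ + bm² + cm + d; the 4 given values yield a linear system in the 4 coefficients.
Solving, s(m) = -m³ - 5m² - 4m - 5.
Then s(-3) = -11.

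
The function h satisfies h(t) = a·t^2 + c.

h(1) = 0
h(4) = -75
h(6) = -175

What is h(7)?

-240

From h(1) = 0 and h(4) = -75: 1a + c = 0 and 16a + c = -75.
Subtracting: 15a = -75, so a = -5; then c = 0 − (-5)·1 = 5.
So h(t) = -5t² + 5, and h(7) = -240.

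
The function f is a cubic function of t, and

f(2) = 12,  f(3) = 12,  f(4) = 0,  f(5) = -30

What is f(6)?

-84

Write f(t) = at³ + bt² + ct + d; the 4 given values yield a linear system in the 4 coefficients.
Solving, f(t) = -t³ + 3t² + 4t.
Then f(6) = -84.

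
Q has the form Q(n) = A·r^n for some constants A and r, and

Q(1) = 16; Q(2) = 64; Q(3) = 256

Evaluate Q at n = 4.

Consecutive ratio: 64/16 = 4, and 256/64 = 4, so r = 4.
Then A·4^1 = 16 gives A = 4, and Q(n) = 4·4^n.
Q(4) = 4·4^4 = 1024.

1024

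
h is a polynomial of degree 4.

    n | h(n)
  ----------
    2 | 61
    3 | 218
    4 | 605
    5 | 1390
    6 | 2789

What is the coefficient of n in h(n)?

2

Write h(n) = an^4 + bn³ + cn² + dn + e; the 5 given values yield a linear system in the 5 coefficients.
Solving, h(n) = 2n^4 + 5n² + 2n + 5.
The coefficient of n is 2.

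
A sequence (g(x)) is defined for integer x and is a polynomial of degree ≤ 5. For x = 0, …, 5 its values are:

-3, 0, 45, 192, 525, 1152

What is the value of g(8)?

First differences: 3, 45, 147, 333, 627. Second differences: 42, 102, 186, 294. Third differences: 60, 84, 108. Fourth differences: 24, 24.
Level-4 differences are constant, so g has degree 4.
Fitting a degree-4 polynomial gives g(x) = x^4 + 4x³ + 2x² - 4x - 3.
Then g(8) = 6237.

6237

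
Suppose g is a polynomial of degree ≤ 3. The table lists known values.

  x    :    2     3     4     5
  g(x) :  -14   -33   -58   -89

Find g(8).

-218

Write g(x) = ax³ + bx² + cx + d; the 4 given values yield a linear system in the 4 coefficients.
Solving, the leading coefficient vanishes, and g(x) = -3x² - 4x + 6.
Then g(8) = -218.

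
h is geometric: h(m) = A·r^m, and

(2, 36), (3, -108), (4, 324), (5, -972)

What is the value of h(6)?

Consecutive ratio: -108/36 = -3, and 324/(-108) = -3, so r = -3.
Then A·(-3)^2 = 36 gives A = 4, and h(m) = 4·(-3)^m.
h(6) = 4·(-3)^6 = 2916.

2916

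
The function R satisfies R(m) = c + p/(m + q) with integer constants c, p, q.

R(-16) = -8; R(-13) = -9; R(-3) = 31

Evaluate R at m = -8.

(R(m) − c)(m + q) = p for each data point; the three points give a linear system in c and q, then p follows.
Solving: c = -5, q = 4, p = 36, so R(m) = -5 + 36/(m + 4).
Then R(-8) = -5 + 36/(-4) = -14.

-14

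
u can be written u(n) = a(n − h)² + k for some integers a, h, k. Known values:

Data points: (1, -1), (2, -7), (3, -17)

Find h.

First differences -6, -10; second difference -4 = 2a, so a = -2.
Expanding, the n-coefficient is −2ah = 4h; matching it to the data gives h = 0, and then k = 1.
So u(n) = -2(n + 0)² + 1.
Hence h = 0.

0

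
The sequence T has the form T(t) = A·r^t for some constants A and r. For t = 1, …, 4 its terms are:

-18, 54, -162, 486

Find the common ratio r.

-3

Consecutive ratio: 54/(-18) = -3, and -162/54 = -3, so r = -3.
Then A·(-3)^1 = -18 gives A = 6, and T(t) = 6·(-3)^t.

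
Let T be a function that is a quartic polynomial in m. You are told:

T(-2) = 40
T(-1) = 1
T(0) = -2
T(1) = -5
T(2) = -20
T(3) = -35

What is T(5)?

First differences: -39, -3, -3, -15, -15. Second differences: 36, 0, -12, 0. Third differences: -36, -12, 12. Fourth differences: 24, 24.
Level-4 differences are constant, so T has degree 4.
Fitting a degree-4 polynomial gives T(m) = m^4 - 4m³ - m² + m - 2.
Then T(5) = 103.

103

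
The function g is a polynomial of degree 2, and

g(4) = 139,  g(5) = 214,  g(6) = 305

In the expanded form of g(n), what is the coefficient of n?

Write g(n) = an² + bn + c; the 3 given values yield a linear system in the 3 coefficients.
Solving, g(n) = 8n² + 3n - 1.
The coefficient of n is 3.

3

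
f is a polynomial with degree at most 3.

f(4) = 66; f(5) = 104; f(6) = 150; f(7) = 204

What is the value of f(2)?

14

First differences: 38, 46, 54. Second differences: 8, 8.
Level-2 differences are constant, so f has degree 2.
Fitting a degree-2 polynomial gives f(t) = 4t² + 2t - 6.
Then f(2) = 14.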